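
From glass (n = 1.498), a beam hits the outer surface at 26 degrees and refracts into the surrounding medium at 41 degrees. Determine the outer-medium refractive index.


Apply Snell's law: n1 * sin(theta1) = n2 * sin(theta2)
  n2 = n1 * sin(theta1) / sin(theta2)
  sin(26) = 0.438371
  sin(41) = 0.656059
  n2 = 1.498 * 0.438371 / 0.656059 = 1.0009

1.0009


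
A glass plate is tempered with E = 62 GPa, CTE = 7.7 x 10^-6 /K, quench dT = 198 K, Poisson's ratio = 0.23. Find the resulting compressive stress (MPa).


Tempering stress: sigma = E * alpha * dT / (1 - nu)
  E (MPa) = 62 * 1000 = 62000
  Numerator = 62000 * (7.7 x 10^-6) * 198 = 94.5252
  Denominator = 1 - 0.23 = 0.77
  sigma = 94.5252 / 0.77 = 122.8 MPa

122.8 MPa


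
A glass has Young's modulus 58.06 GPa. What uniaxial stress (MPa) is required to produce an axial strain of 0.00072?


Rearrange E = sigma / epsilon:
  sigma = E * epsilon
  E (MPa) = 58.06 * 1000 = 58060
  sigma = 58060 * 0.00072 = 41.8 MPa

41.8 MPa


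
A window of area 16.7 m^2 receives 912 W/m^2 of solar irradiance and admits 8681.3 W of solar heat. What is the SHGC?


Rearrange Q = Area * SHGC * Irradiance:
  SHGC = Q / (Area * Irradiance)
  SHGC = 8681.3 / (16.7 * 912) = 0.57

0.57


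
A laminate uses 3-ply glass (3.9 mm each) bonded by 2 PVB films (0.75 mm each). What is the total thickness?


Total thickness = glass contribution + PVB contribution
  Glass: 3 * 3.9 = 11.7 mm
  PVB: 2 * 0.75 = 1.5 mm
  Total = 11.7 + 1.5 = 13.2 mm

13.2 mm


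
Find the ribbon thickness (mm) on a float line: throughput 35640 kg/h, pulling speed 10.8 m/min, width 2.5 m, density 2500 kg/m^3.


Ribbon cross-section from mass balance:
  Volume rate = throughput / density = 35640 / 2500 = 14.256 m^3/h
  thickness = volume rate / (speed * 60 * width), i.e.
  thickness = throughput / (60 * speed * width * density) * 1000
  thickness = 35640 / (60 * 10.8 * 2.5 * 2500) * 1000 = 8.8 mm

8.8 mm


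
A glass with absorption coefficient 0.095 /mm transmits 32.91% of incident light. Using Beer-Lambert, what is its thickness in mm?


Rearrange T = exp(-alpha * thickness):
  thickness = -ln(T) / alpha
  T = 32.91/100 = 0.3291
  ln(T) = -1.11139
  -ln(T) = 1.11139
  thickness = 1.11139 / 0.095 = 11.7 mm

11.7 mm


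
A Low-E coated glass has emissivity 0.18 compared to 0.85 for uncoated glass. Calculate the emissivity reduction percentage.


Percentage reduction = (1 - coated/uncoated) * 100
  Ratio = 0.18 / 0.85 = 0.2118
  Reduction = (1 - 0.2118) * 100 = 78.8%

78.8%


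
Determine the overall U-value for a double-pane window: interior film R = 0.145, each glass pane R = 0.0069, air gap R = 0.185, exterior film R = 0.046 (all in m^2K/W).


Total thermal resistance (series):
  R_total = R_in + R_glass + R_air + R_glass + R_out
  R_total = 0.145 + 0.0069 + 0.185 + 0.0069 + 0.046 = 0.3898 m^2K/W
U-value = 1 / R_total = 1 / 0.3898 = 2.565 W/m^2K

2.565 W/m^2K


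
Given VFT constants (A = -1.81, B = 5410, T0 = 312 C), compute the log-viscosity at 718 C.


VFT equation: log(eta) = A + B / (T - T0)
  T - T0 = 718 - 312 = 406
  B / (T - T0) = 5410 / 406 = 13.325
  log(eta) = -1.81 + 13.325 = 11.515

11.515


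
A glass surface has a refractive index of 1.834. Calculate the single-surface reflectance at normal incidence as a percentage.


Fresnel reflectance at normal incidence:
  R = ((n - 1)/(n + 1))^2
  (n - 1)/(n + 1) = (1.834 - 1)/(1.834 + 1) = 0.294284
  R = 0.294284^2 = 0.0866031
  R(%) = 0.0866031 * 100 = 8.66%

8.66%


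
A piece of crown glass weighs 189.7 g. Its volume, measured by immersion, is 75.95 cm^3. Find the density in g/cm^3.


Use the definition of density:
  rho = mass / volume
  rho = 189.7 / 75.95 = 2.498 g/cm^3

2.498 g/cm^3


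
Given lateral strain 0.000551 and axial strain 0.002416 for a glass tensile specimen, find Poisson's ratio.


Poisson's ratio: nu = lateral strain / axial strain
  nu = 0.000551 / 0.002416 = 0.2281

0.2281


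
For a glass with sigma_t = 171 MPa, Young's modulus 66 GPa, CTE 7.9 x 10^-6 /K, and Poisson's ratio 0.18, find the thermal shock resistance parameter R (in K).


Thermal shock resistance: R = sigma * (1 - nu) / (E * alpha)
  Numerator = 171 * (1 - 0.18) = 140.22
  Denominator = 66 * 1000 * (7.9 x 10^-6) = 0.5214
  R = 140.22 / 0.5214 = 268.9 K

268.9 K


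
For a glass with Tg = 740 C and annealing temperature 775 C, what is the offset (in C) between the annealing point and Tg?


Offset = T_anneal - Tg:
  offset = 775 - 740 = 35 C

35 C


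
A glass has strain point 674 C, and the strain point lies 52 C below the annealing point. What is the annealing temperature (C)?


T_anneal = T_strain + gap:
  T_anneal = 674 + 52 = 726 C

726 C


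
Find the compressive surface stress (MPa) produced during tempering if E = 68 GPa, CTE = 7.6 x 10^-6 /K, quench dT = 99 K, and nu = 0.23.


Tempering stress: sigma = E * alpha * dT / (1 - nu)
  E (MPa) = 68 * 1000 = 68000
  Numerator = 68000 * (7.6 x 10^-6) * 99 = 51.1632
  Denominator = 1 - 0.23 = 0.77
  sigma = 51.1632 / 0.77 = 66.4 MPa

66.4 MPa


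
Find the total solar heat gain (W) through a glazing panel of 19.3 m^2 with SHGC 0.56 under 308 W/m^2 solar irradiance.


Solar heat gain: Q = Area * SHGC * Irradiance
  Q = 19.3 * 0.56 * 308 = 3328.9 W

3328.9 W


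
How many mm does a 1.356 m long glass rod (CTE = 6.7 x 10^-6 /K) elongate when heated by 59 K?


Thermal expansion formula: dL = alpha * L0 * dT
  dL = (6.7 x 10^-6) * 1.356 * 59 = 0.00053603 m
Convert to mm: 0.00053603 * 1000 = 0.536 mm

0.536 mm


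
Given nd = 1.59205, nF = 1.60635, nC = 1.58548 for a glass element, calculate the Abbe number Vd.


Abbe number formula: Vd = (nd - 1) / (nF - nC)
  nd - 1 = 1.59205 - 1 = 0.59205
  nF - nC = 1.60635 - 1.58548 = 0.02087
  Vd = 0.59205 / 0.02087 = 28.37

28.37


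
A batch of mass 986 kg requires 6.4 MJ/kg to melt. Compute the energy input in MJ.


Total energy = mass * specific energy
  E = 986 * 6.4 = 6310.4 MJ

6310.4 MJ


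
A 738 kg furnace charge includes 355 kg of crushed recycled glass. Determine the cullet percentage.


Cullet ratio = (cullet mass / total batch mass) * 100
  Ratio = 355 / 738 * 100 = 48.1%

48.1%


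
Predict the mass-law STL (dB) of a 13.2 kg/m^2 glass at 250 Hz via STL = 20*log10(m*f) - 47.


Mass law: STL = 20 * log10(m * f) - 47
  m * f = 13.2 * 250 = 3300
  log10(3300) = 3.51851
  STL = 20 * 3.51851 - 47 = 70.3702 - 47 = 23.4 dB

23.4 dB


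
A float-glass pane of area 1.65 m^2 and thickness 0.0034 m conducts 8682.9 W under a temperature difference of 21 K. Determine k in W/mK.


Fourier's law rearranged: k = Q * t / (A * dT)
  Numerator = 8682.9 * 0.0034 = 29.52186
  Denominator = 1.65 * 21 = 34.65
  k = 29.52186 / 34.65 = 0.852 W/mK

0.852 W/mK


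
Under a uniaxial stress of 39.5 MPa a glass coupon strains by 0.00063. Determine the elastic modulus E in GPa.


Young's modulus: E = stress / strain
  E = 39.5 MPa / 0.00063 = 62698.41 MPa
Convert to GPa: 62698.41 / 1000 = 62.7 GPa

62.7 GPa


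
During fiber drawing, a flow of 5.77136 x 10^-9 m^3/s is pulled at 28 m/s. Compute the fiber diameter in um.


Cross-sectional area from continuity:
  A = Q / v = 5.77136 x 10^-9 / 28 = 2.0612 x 10^-10 m^2
Diameter from circular cross-section:
  d = sqrt(4A / pi) * 10^6 (m -> um)
  d = sqrt(4 * 2.0612 x 10^-10 / pi) * 10^6 = 16.2 um

16.2 um


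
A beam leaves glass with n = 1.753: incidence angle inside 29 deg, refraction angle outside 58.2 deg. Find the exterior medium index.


Apply Snell's law: n1 * sin(theta1) = n2 * sin(theta2)
  n2 = n1 * sin(theta1) / sin(theta2)
  sin(29) = 0.48481
  sin(58.2) = 0.849893
  n2 = 1.753 * 0.48481 / 0.849893 = 1.0

1.0


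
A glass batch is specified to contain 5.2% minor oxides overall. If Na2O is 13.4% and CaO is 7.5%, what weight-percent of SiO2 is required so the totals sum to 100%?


Known pieces sum to 100%:
  SiO2 = 100 - (others + Na2O + CaO)
  SiO2 = 100 - (5.2 + 13.4 + 7.5) = 73.9%

73.9%


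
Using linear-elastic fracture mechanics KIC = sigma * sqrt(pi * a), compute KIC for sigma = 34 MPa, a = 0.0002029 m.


Fracture toughness: KIC = sigma * sqrt(pi * a)
  pi * a = pi * 0.0002029 = 0.000637429
  sqrt(pi * a) = 0.025247
  KIC = 34 * 0.025247 = 0.858 MPa*sqrt(m)

0.858 MPa*sqrt(m)


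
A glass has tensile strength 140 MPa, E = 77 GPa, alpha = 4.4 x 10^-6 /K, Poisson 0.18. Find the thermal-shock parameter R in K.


Thermal shock resistance: R = sigma * (1 - nu) / (E * alpha)
  Numerator = 140 * (1 - 0.18) = 114.8
  Denominator = 77 * 1000 * (4.4 x 10^-6) = 0.3388
  R = 114.8 / 0.3388 = 338.8 K

338.8 K


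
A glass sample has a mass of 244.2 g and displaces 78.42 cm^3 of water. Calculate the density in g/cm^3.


Use the definition of density:
  rho = mass / volume
  rho = 244.2 / 78.42 = 3.114 g/cm^3

3.114 g/cm^3


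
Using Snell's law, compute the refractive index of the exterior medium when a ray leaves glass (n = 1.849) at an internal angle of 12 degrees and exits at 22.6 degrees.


Apply Snell's law: n1 * sin(theta1) = n2 * sin(theta2)
  n2 = n1 * sin(theta1) / sin(theta2)
  sin(12) = 0.207912
  sin(22.6) = 0.384295
  n2 = 1.849 * 0.207912 / 0.384295 = 1.0003

1.0003


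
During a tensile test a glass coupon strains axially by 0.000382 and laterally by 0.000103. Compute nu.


Poisson's ratio: nu = lateral strain / axial strain
  nu = 0.000103 / 0.000382 = 0.2696

0.2696


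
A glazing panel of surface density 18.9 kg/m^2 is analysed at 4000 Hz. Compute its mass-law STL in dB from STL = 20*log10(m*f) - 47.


Mass law: STL = 20 * log10(m * f) - 47
  m * f = 18.9 * 4000 = 75600
  log10(75600) = 4.87852
  STL = 20 * 4.87852 - 47 = 97.5704 - 47 = 50.6 dB

50.6 dB


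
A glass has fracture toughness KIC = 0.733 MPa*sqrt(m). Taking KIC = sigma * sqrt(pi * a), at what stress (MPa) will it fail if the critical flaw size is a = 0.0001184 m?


Rearrange KIC = sigma * sqrt(pi * a):
  sigma = KIC / sqrt(pi * a)
  sqrt(pi * 0.0001184) = 0.019286
  sigma = 0.733 / 0.019286 = 38.01 MPa

38.01 MPa


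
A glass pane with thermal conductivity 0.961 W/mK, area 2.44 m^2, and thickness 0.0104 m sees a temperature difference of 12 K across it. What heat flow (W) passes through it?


Fourier's law: Q = k * A * dT / t
  Q = 0.961 * 2.44 * 12 / 0.0104
  Q = 28.13808 / 0.0104 = 2705.6 W

2705.6 W


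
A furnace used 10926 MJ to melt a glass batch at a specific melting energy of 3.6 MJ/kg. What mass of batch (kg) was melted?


Rearrange E = m * s for m:
  m = E / s
  m = 10926 / 3.6 = 3035.0 kg

3035.0 kg


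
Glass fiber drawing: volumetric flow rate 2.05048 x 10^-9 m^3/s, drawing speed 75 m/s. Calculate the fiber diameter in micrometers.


Cross-sectional area from continuity:
  A = Q / v = 2.05048 x 10^-9 / 75 = 2.733973 x 10^-11 m^2
Diameter from circular cross-section:
  d = sqrt(4A / pi) * 10^6 (m -> um)
  d = sqrt(4 * 2.733973 x 10^-11 / pi) * 10^6 = 5.9 um

5.9 um


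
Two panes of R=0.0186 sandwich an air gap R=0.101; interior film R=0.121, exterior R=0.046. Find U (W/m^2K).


Total thermal resistance (series):
  R_total = R_in + R_glass + R_air + R_glass + R_out
  R_total = 0.121 + 0.0186 + 0.101 + 0.0186 + 0.046 = 0.3052 m^2K/W
U-value = 1 / R_total = 1 / 0.3052 = 3.277 W/m^2K

3.277 W/m^2K


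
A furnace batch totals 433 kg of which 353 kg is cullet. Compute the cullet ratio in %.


Cullet ratio = (cullet mass / total batch mass) * 100
  Ratio = 353 / 433 * 100 = 81.52%

81.52%


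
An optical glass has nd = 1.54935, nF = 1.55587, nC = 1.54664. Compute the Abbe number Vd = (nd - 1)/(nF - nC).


Abbe number formula: Vd = (nd - 1) / (nF - nC)
  nd - 1 = 1.54935 - 1 = 0.54935
  nF - nC = 1.55587 - 1.54664 = 0.00923
  Vd = 0.54935 / 0.00923 = 59.52

59.52


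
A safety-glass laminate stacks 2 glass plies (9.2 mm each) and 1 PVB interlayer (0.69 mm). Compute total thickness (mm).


Total thickness = glass contribution + PVB contribution
  Glass: 2 * 9.2 = 18.4 mm
  PVB: 1 * 0.69 = 0.69 mm
  Total = 18.4 + 0.69 = 19.09 mm

19.09 mm


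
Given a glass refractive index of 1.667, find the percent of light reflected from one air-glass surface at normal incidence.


Fresnel reflectance at normal incidence:
  R = ((n - 1)/(n + 1))^2
  (n - 1)/(n + 1) = (1.667 - 1)/(1.667 + 1) = 0.250094
  R = 0.250094^2 = 0.062547
  R(%) = 0.062547 * 100 = 6.255%

6.255%


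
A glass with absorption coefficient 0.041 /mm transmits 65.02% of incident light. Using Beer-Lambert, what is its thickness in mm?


Rearrange T = exp(-alpha * thickness):
  thickness = -ln(T) / alpha
  T = 65.02/100 = 0.6502
  ln(T) = -0.43048
  -ln(T) = 0.43048
  thickness = 0.43048 / 0.041 = 10.5 mm

10.5 mm


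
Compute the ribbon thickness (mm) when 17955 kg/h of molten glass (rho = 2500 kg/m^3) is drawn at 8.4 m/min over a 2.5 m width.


Ribbon cross-section from mass balance:
  Volume rate = throughput / density = 17955 / 2500 = 7.182 m^3/h
  thickness = volume rate / (speed * 60 * width), i.e.
  thickness = throughput / (60 * speed * width * density) * 1000
  thickness = 17955 / (60 * 8.4 * 2.5 * 2500) * 1000 = 5.7 mm

5.7 mm


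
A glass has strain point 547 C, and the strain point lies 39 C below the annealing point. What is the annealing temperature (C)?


T_anneal = T_strain + gap:
  T_anneal = 547 + 39 = 586 C

586 C


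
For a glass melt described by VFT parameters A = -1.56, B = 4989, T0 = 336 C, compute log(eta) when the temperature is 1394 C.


VFT equation: log(eta) = A + B / (T - T0)
  T - T0 = 1394 - 336 = 1058
  B / (T - T0) = 4989 / 1058 = 4.716
  log(eta) = -1.56 + 4.716 = 3.156

3.156


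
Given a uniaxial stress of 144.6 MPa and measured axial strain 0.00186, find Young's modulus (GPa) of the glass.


Young's modulus: E = stress / strain
  E = 144.6 MPa / 0.00186 = 77741.94 MPa
Convert to GPa: 77741.94 / 1000 = 77.74 GPa

77.74 GPa


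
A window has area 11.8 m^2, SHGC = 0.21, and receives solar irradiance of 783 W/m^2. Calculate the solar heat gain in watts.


Solar heat gain: Q = Area * SHGC * Irradiance
  Q = 11.8 * 0.21 * 783 = 1940.3 W

1940.3 W


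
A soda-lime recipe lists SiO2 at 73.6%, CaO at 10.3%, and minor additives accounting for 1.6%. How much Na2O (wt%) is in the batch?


Pieces sum to 100%:
  Na2O = 100 - (SiO2 + CaO + others)
  Na2O = 100 - (73.6 + 10.3 + 1.6) = 14.5%

14.5%


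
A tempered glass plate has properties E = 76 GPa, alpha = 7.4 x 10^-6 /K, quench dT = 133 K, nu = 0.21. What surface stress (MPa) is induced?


Tempering stress: sigma = E * alpha * dT / (1 - nu)
  E (MPa) = 76 * 1000 = 76000
  Numerator = 76000 * (7.4 x 10^-6) * 133 = 74.7992
  Denominator = 1 - 0.21 = 0.79
  sigma = 74.7992 / 0.79 = 94.7 MPa

94.7 MPa


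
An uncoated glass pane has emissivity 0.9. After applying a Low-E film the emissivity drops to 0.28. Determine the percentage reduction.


Percentage reduction = (1 - coated/uncoated) * 100
  Ratio = 0.28 / 0.9 = 0.3111
  Reduction = (1 - 0.3111) * 100 = 68.9%

68.9%


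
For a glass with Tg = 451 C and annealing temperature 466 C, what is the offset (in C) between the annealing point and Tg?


Offset = T_anneal - Tg:
  offset = 466 - 451 = 15 C

15 C


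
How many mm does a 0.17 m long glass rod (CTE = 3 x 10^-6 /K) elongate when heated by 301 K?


Thermal expansion formula: dL = alpha * L0 * dT
  dL = (3 x 10^-6) * 0.17 * 301 = 0.00015351 m
Convert to mm: 0.00015351 * 1000 = 0.1535 mm

0.1535 mm


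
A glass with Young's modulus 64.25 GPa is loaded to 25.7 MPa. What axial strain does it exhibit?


Rearrange E = sigma / epsilon:
  epsilon = sigma / E
  E (MPa) = 64.25 * 1000 = 64250
  epsilon = 25.7 / 64250 = 0.0004

0.0004


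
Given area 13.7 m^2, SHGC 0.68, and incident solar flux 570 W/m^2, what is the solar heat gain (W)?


Solar heat gain: Q = Area * SHGC * Irradiance
  Q = 13.7 * 0.68 * 570 = 5310.1 W

5310.1 W


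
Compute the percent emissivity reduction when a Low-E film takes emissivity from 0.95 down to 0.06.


Percentage reduction = (1 - coated/uncoated) * 100
  Ratio = 0.06 / 0.95 = 0.0632
  Reduction = (1 - 0.0632) * 100 = 93.7%

93.7%


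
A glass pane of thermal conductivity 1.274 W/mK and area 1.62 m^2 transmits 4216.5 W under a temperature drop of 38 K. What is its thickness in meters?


Fourier's law: t = k * A * dT / Q
  t = 1.274 * 1.62 * 38 / 4216.5
  t = 78.42744 / 4216.5 = 0.0186 m

0.0186 m


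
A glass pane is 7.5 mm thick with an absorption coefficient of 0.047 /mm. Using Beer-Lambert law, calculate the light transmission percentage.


Beer-Lambert law: T = exp(-alpha * thickness)
  exponent = -0.047 * 7.5 = -0.3525
  T = exp(-0.3525) = 0.7029
  Percentage = 0.7029 * 100 = 70.29%

70.29%


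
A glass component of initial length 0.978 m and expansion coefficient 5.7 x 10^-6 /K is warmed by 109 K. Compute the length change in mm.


Thermal expansion formula: dL = alpha * L0 * dT
  dL = (5.7 x 10^-6) * 0.978 * 109 = 0.00060763 m
Convert to mm: 0.00060763 * 1000 = 0.6076 mm

0.6076 mm


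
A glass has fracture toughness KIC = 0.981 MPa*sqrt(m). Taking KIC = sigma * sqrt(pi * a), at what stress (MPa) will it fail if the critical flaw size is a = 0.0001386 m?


Rearrange KIC = sigma * sqrt(pi * a):
  sigma = KIC / sqrt(pi * a)
  sqrt(pi * 0.0001386) = 0.020867
  sigma = 0.981 / 0.020867 = 47.01 MPa

47.01 MPa


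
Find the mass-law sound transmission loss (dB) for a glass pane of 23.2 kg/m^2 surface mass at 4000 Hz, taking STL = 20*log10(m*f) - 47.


Mass law: STL = 20 * log10(m * f) - 47
  m * f = 23.2 * 4000 = 92800
  log10(92800) = 4.96755
  STL = 20 * 4.96755 - 47 = 99.351 - 47 = 52.4 dB

52.4 dB


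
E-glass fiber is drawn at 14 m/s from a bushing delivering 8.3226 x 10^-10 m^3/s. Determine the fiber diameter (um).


Cross-sectional area from continuity:
  A = Q / v = 8.3226 x 10^-10 / 14 = 5.944714 x 10^-11 m^2
Diameter from circular cross-section:
  d = sqrt(4A / pi) * 10^6 (m -> um)
  d = sqrt(4 * 5.944714 x 10^-11 / pi) * 10^6 = 8.7 um

8.7 um


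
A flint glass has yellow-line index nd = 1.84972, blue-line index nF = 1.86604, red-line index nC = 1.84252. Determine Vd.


Abbe number formula: Vd = (nd - 1) / (nF - nC)
  nd - 1 = 1.84972 - 1 = 0.84972
  nF - nC = 1.86604 - 1.84252 = 0.02352
  Vd = 0.84972 / 0.02352 = 36.13

36.13


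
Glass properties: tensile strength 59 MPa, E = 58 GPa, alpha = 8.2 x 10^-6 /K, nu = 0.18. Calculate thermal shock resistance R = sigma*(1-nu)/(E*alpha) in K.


Thermal shock resistance: R = sigma * (1 - nu) / (E * alpha)
  Numerator = 59 * (1 - 0.18) = 48.38
  Denominator = 58 * 1000 * (8.2 x 10^-6) = 0.4756
  R = 48.38 / 0.4756 = 101.7 K

101.7 K


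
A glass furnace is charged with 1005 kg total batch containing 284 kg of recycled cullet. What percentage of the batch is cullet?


Cullet ratio = (cullet mass / total batch mass) * 100
  Ratio = 284 / 1005 * 100 = 28.26%

28.26%


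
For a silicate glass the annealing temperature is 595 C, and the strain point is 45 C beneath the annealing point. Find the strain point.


Strain point = annealing point - difference:
  T_strain = 595 - 45 = 550 C

550 C


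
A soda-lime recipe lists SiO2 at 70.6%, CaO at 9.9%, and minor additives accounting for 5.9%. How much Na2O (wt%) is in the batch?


Pieces sum to 100%:
  Na2O = 100 - (SiO2 + CaO + others)
  Na2O = 100 - (70.6 + 9.9 + 5.9) = 13.6%

13.6%


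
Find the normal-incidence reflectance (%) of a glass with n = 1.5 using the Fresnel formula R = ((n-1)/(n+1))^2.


Fresnel reflectance at normal incidence:
  R = ((n - 1)/(n + 1))^2
  (n - 1)/(n + 1) = (1.5 - 1)/(1.5 + 1) = 0.2
  R = 0.2^2 = 0.04
  R(%) = 0.04 * 100 = 4.0%

4.0%


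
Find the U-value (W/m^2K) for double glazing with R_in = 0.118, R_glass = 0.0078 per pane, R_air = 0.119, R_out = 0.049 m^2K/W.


Total thermal resistance (series):
  R_total = R_in + R_glass + R_air + R_glass + R_out
  R_total = 0.118 + 0.0078 + 0.119 + 0.0078 + 0.049 = 0.3016 m^2K/W
U-value = 1 / R_total = 1 / 0.3016 = 3.316 W/m^2K

3.316 W/m^2K


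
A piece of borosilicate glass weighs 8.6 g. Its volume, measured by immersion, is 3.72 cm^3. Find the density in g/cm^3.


Use the definition of density:
  rho = mass / volume
  rho = 8.6 / 3.72 = 2.312 g/cm^3

2.312 g/cm^3


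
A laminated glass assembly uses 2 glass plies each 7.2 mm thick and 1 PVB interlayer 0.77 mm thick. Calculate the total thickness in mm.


Total thickness = glass contribution + PVB contribution
  Glass: 2 * 7.2 = 14.4 mm
  PVB: 1 * 0.77 = 0.77 mm
  Total = 14.4 + 0.77 = 15.17 mm

15.17 mm


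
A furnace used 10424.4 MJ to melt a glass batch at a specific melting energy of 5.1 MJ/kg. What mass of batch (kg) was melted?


Rearrange E = m * s for m:
  m = E / s
  m = 10424.4 / 5.1 = 2044.0 kg

2044.0 kg


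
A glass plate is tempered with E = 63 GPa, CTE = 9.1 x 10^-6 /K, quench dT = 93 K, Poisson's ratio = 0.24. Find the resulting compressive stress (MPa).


Tempering stress: sigma = E * alpha * dT / (1 - nu)
  E (MPa) = 63 * 1000 = 63000
  Numerator = 63000 * (9.1 x 10^-6) * 93 = 53.3169
  Denominator = 1 - 0.24 = 0.76
  sigma = 53.3169 / 0.76 = 70.2 MPa

70.2 MPa


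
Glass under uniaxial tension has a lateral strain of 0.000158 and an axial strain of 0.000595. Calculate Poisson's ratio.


Poisson's ratio: nu = lateral strain / axial strain
  nu = 0.000158 / 0.000595 = 0.2655

0.2655


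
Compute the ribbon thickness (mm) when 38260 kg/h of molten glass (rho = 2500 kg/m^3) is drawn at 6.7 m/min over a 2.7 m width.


Ribbon cross-section from mass balance:
  Volume rate = throughput / density = 38260 / 2500 = 15.304 m^3/h
  thickness = volume rate / (speed * 60 * width), i.e.
  thickness = throughput / (60 * speed * width * density) * 1000
  thickness = 38260 / (60 * 6.7 * 2.7 * 2500) * 1000 = 14.1 mm

14.1 mm


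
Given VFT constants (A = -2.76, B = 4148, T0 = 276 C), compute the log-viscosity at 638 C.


VFT equation: log(eta) = A + B / (T - T0)
  T - T0 = 638 - 276 = 362
  B / (T - T0) = 4148 / 362 = 11.459
  log(eta) = -2.76 + 11.459 = 8.699

8.699


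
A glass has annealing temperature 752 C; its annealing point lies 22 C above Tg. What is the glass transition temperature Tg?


Rearrange T_anneal = Tg + offset for Tg:
  Tg = T_anneal - offset = 752 - 22 = 730 C

730 C


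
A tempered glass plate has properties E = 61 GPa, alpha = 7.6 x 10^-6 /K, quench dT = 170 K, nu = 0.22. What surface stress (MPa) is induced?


Tempering stress: sigma = E * alpha * dT / (1 - nu)
  E (MPa) = 61 * 1000 = 61000
  Numerator = 61000 * (7.6 x 10^-6) * 170 = 78.812
  Denominator = 1 - 0.22 = 0.78
  sigma = 78.812 / 0.78 = 101.0 MPa

101.0 MPa


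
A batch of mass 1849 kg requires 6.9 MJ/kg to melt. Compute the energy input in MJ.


Total energy = mass * specific energy
  E = 1849 * 6.9 = 12758.1 MJ

12758.1 MJ


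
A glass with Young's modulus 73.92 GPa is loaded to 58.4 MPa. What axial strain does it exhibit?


Rearrange E = sigma / epsilon:
  epsilon = sigma / E
  E (MPa) = 73.92 * 1000 = 73920
  epsilon = 58.4 / 73920 = 0.00079

0.00079


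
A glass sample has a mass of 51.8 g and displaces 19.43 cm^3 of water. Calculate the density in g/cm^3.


Use the definition of density:
  rho = mass / volume
  rho = 51.8 / 19.43 = 2.666 g/cm^3

2.666 g/cm^3


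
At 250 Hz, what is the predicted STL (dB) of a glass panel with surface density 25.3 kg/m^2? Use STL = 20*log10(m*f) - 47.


Mass law: STL = 20 * log10(m * f) - 47
  m * f = 25.3 * 250 = 6325
  log10(6325) = 3.80106
  STL = 20 * 3.80106 - 47 = 76.0212 - 47 = 29.0 dB

29.0 dB


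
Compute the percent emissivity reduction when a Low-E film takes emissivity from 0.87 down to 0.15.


Percentage reduction = (1 - coated/uncoated) * 100
  Ratio = 0.15 / 0.87 = 0.1724
  Reduction = (1 - 0.1724) * 100 = 82.8%

82.8%


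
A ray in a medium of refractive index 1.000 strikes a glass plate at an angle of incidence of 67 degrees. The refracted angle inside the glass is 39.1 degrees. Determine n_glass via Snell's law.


Apply Snell's law: n1 * sin(theta1) = n2 * sin(theta2)
  n2 = n1 * sin(theta1) / sin(theta2)
  sin(67) = 0.920505
  sin(39.1) = 0.630676
  n2 = 1.000 * 0.920505 / 0.630676 = 1.4596

1.4596


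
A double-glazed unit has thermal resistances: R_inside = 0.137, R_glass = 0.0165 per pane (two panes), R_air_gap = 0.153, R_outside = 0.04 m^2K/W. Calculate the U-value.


Total thermal resistance (series):
  R_total = R_in + R_glass + R_air + R_glass + R_out
  R_total = 0.137 + 0.0165 + 0.153 + 0.0165 + 0.04 = 0.363 m^2K/W
U-value = 1 / R_total = 1 / 0.363 = 2.755 W/m^2K

2.755 W/m^2K


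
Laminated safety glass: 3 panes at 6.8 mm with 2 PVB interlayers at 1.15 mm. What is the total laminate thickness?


Total thickness = glass contribution + PVB contribution
  Glass: 3 * 6.8 = 20.4 mm
  PVB: 2 * 1.15 = 2.3 mm
  Total = 20.4 + 2.3 = 22.7 mm

22.7 mm


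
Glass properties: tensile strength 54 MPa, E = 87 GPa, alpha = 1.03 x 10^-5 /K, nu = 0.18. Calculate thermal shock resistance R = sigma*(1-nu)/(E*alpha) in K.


Thermal shock resistance: R = sigma * (1 - nu) / (E * alpha)
  Numerator = 54 * (1 - 0.18) = 44.28
  Denominator = 87 * 1000 * (1.03 x 10^-5) = 0.8961
  R = 44.28 / 0.8961 = 49.4 K

49.4 K


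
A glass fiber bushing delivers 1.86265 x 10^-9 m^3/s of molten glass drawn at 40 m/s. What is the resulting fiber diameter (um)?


Cross-sectional area from continuity:
  A = Q / v = 1.86265 x 10^-9 / 40 = 4.656625 x 10^-11 m^2
Diameter from circular cross-section:
  d = sqrt(4A / pi) * 10^6 (m -> um)
  d = sqrt(4 * 4.656625 x 10^-11 / pi) * 10^6 = 7.7 um

7.7 um


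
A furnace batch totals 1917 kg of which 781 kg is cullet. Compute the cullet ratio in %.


Cullet ratio = (cullet mass / total batch mass) * 100
  Ratio = 781 / 1917 * 100 = 40.74%

40.74%


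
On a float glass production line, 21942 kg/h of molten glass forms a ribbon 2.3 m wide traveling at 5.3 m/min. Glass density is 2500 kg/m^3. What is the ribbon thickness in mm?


Ribbon cross-section from mass balance:
  Volume rate = throughput / density = 21942 / 2500 = 8.7768 m^3/h
  thickness = volume rate / (speed * 60 * width), i.e.
  thickness = throughput / (60 * speed * width * density) * 1000
  thickness = 21942 / (60 * 5.3 * 2.3 * 2500) * 1000 = 12.0 mm

12.0 mm


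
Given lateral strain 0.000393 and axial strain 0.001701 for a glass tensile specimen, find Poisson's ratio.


Poisson's ratio: nu = lateral strain / axial strain
  nu = 0.000393 / 0.001701 = 0.231

0.231


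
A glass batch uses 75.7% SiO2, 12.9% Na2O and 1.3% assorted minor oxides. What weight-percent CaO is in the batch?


Pieces sum to 100%:
  CaO = 100 - (SiO2 + Na2O + others)
  CaO = 100 - (75.7 + 12.9 + 1.3) = 10.1%

10.1%


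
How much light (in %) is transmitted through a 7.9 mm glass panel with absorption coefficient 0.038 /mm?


Beer-Lambert law: T = exp(-alpha * thickness)
  exponent = -0.038 * 7.9 = -0.3002
  T = exp(-0.3002) = 0.7407
  Percentage = 0.7407 * 100 = 74.07%

74.07%


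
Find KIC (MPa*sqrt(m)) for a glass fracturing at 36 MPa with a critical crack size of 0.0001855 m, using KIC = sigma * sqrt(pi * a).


Fracture toughness: KIC = sigma * sqrt(pi * a)
  pi * a = pi * 0.0001855 = 0.000582765
  sqrt(pi * a) = 0.024141
  KIC = 36 * 0.024141 = 0.869 MPa*sqrt(m)

0.869 MPa*sqrt(m)


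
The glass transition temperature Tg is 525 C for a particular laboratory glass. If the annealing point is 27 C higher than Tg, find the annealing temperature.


The annealing temperature is Tg plus the offset:
  T_anneal = 525 + 27 = 552 C

552 C


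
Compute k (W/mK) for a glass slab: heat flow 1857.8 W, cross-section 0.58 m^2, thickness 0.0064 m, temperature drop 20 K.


Fourier's law rearranged: k = Q * t / (A * dT)
  Numerator = 1857.8 * 0.0064 = 11.88992
  Denominator = 0.58 * 20 = 11.6
  k = 11.88992 / 11.6 = 1.025 W/mK

1.025 W/mK


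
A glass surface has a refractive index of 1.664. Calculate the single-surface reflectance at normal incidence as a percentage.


Fresnel reflectance at normal incidence:
  R = ((n - 1)/(n + 1))^2
  (n - 1)/(n + 1) = (1.664 - 1)/(1.664 + 1) = 0.249249
  R = 0.249249^2 = 0.0621251
  R(%) = 0.0621251 * 100 = 6.213%

6.213%


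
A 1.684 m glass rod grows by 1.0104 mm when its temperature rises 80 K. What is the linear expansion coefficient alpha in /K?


Rearrange dL = alpha * L0 * dT for alpha:
  alpha = dL / (L0 * dT)
  alpha = (1.0104 / 1000) / (1.684 * 80) = 0.0000075 /K = 7.5 x 10^-6 /K

7.5 x 10^-6 /K


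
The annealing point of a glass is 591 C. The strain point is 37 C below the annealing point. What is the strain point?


Strain point = annealing point - difference:
  T_strain = 591 - 37 = 554 C

554 C


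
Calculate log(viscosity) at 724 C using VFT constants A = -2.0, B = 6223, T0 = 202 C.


VFT equation: log(eta) = A + B / (T - T0)
  T - T0 = 724 - 202 = 522
  B / (T - T0) = 6223 / 522 = 11.921
  log(eta) = -2.0 + 11.921 = 9.921

9.921


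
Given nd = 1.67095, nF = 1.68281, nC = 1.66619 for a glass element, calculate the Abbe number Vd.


Abbe number formula: Vd = (nd - 1) / (nF - nC)
  nd - 1 = 1.67095 - 1 = 0.67095
  nF - nC = 1.68281 - 1.66619 = 0.01662
  Vd = 0.67095 / 0.01662 = 40.37

40.37


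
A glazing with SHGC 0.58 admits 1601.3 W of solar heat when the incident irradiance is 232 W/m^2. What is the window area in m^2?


Rearrange Q = Area * SHGC * Irradiance:
  Area = Q / (SHGC * Irradiance)
  Area = 1601.3 / (0.58 * 232) = 11.9 m^2

11.9 m^2


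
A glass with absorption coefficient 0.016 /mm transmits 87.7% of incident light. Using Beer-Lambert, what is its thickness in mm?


Rearrange T = exp(-alpha * thickness):
  thickness = -ln(T) / alpha
  T = 87.7/100 = 0.877
  ln(T) = -0.13125
  -ln(T) = 0.13125
  thickness = 0.13125 / 0.016 = 8.2 mm

8.2 mm


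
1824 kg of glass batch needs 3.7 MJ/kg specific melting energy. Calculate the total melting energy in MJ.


Total energy = mass * specific energy
  E = 1824 * 3.7 = 6748.8 MJ

6748.8 MJ


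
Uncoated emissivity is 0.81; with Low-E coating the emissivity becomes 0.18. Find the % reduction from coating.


Percentage reduction = (1 - coated/uncoated) * 100
  Ratio = 0.18 / 0.81 = 0.2222
  Reduction = (1 - 0.2222) * 100 = 77.8%

77.8%


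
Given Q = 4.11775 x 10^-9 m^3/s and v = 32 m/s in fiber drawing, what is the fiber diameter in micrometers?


Cross-sectional area from continuity:
  A = Q / v = 4.11775 x 10^-9 / 32 = 1.286797 x 10^-10 m^2
Diameter from circular cross-section:
  d = sqrt(4A / pi) * 10^6 (m -> um)
  d = sqrt(4 * 1.286797 x 10^-10 / pi) * 10^6 = 12.8 um

12.8 um


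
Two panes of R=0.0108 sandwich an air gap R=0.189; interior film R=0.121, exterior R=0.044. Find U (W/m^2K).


Total thermal resistance (series):
  R_total = R_in + R_glass + R_air + R_glass + R_out
  R_total = 0.121 + 0.0108 + 0.189 + 0.0108 + 0.044 = 0.3756 m^2K/W
U-value = 1 / R_total = 1 / 0.3756 = 2.662 W/m^2K

2.662 W/m^2K


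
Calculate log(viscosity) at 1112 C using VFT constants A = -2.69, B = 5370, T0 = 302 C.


VFT equation: log(eta) = A + B / (T - T0)
  T - T0 = 1112 - 302 = 810
  B / (T - T0) = 5370 / 810 = 6.63
  log(eta) = -2.69 + 6.63 = 3.94

3.94


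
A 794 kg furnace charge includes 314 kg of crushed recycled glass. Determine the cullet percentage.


Cullet ratio = (cullet mass / total batch mass) * 100
  Ratio = 314 / 794 * 100 = 39.55%

39.55%


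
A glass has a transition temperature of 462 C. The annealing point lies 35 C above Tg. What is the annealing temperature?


The annealing temperature is Tg plus the offset:
  T_anneal = 462 + 35 = 497 C

497 C


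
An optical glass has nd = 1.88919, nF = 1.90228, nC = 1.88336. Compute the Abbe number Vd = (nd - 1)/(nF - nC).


Abbe number formula: Vd = (nd - 1) / (nF - nC)
  nd - 1 = 1.88919 - 1 = 0.88919
  nF - nC = 1.90228 - 1.88336 = 0.01892
  Vd = 0.88919 / 0.01892 = 47.0

47.0


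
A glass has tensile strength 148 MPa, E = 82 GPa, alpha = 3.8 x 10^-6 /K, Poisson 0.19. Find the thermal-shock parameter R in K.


Thermal shock resistance: R = sigma * (1 - nu) / (E * alpha)
  Numerator = 148 * (1 - 0.19) = 119.88
  Denominator = 82 * 1000 * (3.8 x 10^-6) = 0.3116
  R = 119.88 / 0.3116 = 384.7 K

384.7 K


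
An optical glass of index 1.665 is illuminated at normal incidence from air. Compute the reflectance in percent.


Fresnel reflectance at normal incidence:
  R = ((n - 1)/(n + 1))^2
  (n - 1)/(n + 1) = (1.665 - 1)/(1.665 + 1) = 0.249531
  R = 0.249531^2 = 0.0622657
  R(%) = 0.0622657 * 100 = 6.227%

6.227%


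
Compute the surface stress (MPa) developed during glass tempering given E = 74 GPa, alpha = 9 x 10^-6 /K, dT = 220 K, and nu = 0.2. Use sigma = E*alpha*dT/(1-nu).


Tempering stress: sigma = E * alpha * dT / (1 - nu)
  E (MPa) = 74 * 1000 = 74000
  Numerator = 74000 * (9 x 10^-6) * 220 = 146.52
  Denominator = 1 - 0.2 = 0.8
  sigma = 146.52 / 0.8 = 183.2 MPa

183.2 MPa


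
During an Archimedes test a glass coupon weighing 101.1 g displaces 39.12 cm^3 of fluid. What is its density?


Use the definition of density:
  rho = mass / volume
  rho = 101.1 / 39.12 = 2.584 g/cm^3

2.584 g/cm^3


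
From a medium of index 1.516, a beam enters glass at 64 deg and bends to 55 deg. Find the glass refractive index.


Apply Snell's law: n1 * sin(theta1) = n2 * sin(theta2)
  n2 = n1 * sin(theta1) / sin(theta2)
  sin(64) = 0.898794
  sin(55) = 0.819152
  n2 = 1.516 * 0.898794 / 0.819152 = 1.6634

1.6634


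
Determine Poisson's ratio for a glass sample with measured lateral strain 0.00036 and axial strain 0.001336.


Poisson's ratio: nu = lateral strain / axial strain
  nu = 0.00036 / 0.001336 = 0.2695

0.2695


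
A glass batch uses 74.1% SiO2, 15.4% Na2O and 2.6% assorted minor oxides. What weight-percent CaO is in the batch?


Pieces sum to 100%:
  CaO = 100 - (SiO2 + Na2O + others)
  CaO = 100 - (74.1 + 15.4 + 2.6) = 7.9%

7.9%


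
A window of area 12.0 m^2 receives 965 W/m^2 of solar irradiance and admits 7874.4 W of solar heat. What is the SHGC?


Rearrange Q = Area * SHGC * Irradiance:
  SHGC = Q / (Area * Irradiance)
  SHGC = 7874.4 / (12.0 * 965) = 0.68

0.68


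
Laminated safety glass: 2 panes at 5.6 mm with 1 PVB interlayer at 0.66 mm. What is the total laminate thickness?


Total thickness = glass contribution + PVB contribution
  Glass: 2 * 5.6 = 11.2 mm
  PVB: 1 * 0.66 = 0.66 mm
  Total = 11.2 + 0.66 = 11.86 mm

11.86 mm


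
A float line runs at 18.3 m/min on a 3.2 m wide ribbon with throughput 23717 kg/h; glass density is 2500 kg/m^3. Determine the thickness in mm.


Ribbon cross-section from mass balance:
  Volume rate = throughput / density = 23717 / 2500 = 9.4868 m^3/h
  thickness = volume rate / (speed * 60 * width), i.e.
  thickness = throughput / (60 * speed * width * density) * 1000
  thickness = 23717 / (60 * 18.3 * 3.2 * 2500) * 1000 = 2.7 mm

2.7 mm


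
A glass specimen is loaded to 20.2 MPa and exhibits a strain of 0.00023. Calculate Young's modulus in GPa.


Young's modulus: E = stress / strain
  E = 20.2 MPa / 0.00023 = 87826.09 MPa
Convert to GPa: 87826.09 / 1000 = 87.83 GPa

87.83 GPa


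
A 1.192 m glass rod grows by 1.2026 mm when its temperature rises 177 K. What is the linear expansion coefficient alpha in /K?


Rearrange dL = alpha * L0 * dT for alpha:
  alpha = dL / (L0 * dT)
  alpha = (1.2026 / 1000) / (1.192 * 177) = 0.0000057 /K = 5.7 x 10^-6 /K

5.7 x 10^-6 /K


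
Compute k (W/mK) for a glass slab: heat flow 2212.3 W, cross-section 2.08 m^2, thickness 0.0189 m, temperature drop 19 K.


Fourier's law rearranged: k = Q * t / (A * dT)
  Numerator = 2212.3 * 0.0189 = 41.81247
  Denominator = 2.08 * 19 = 39.52
  k = 41.81247 / 39.52 = 1.058 W/mK

1.058 W/mK


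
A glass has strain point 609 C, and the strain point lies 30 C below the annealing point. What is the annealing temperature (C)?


T_anneal = T_strain + gap:
  T_anneal = 609 + 30 = 639 C

639 C


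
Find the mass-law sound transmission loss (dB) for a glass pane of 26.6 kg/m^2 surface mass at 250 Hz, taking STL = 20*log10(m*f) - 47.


Mass law: STL = 20 * log10(m * f) - 47
  m * f = 26.6 * 250 = 6650
  log10(6650) = 3.82282
  STL = 20 * 3.82282 - 47 = 76.4564 - 47 = 29.5 dB

29.5 dB


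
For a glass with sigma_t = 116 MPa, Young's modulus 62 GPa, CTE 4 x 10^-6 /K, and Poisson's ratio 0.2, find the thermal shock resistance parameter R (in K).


Thermal shock resistance: R = sigma * (1 - nu) / (E * alpha)
  Numerator = 116 * (1 - 0.2) = 92.8
  Denominator = 62 * 1000 * (4 x 10^-6) = 0.248
  R = 92.8 / 0.248 = 374.2 K

374.2 K


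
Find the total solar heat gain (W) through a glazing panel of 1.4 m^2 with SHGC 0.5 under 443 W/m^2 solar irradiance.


Solar heat gain: Q = Area * SHGC * Irradiance
  Q = 1.4 * 0.5 * 443 = 310.1 W

310.1 W


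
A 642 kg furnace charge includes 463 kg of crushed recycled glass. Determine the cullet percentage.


Cullet ratio = (cullet mass / total batch mass) * 100
  Ratio = 463 / 642 * 100 = 72.12%

72.12%


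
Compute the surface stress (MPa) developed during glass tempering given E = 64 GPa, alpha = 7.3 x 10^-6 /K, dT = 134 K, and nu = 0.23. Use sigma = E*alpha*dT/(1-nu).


Tempering stress: sigma = E * alpha * dT / (1 - nu)
  E (MPa) = 64 * 1000 = 64000
  Numerator = 64000 * (7.3 x 10^-6) * 134 = 62.6048
  Denominator = 1 - 0.23 = 0.77
  sigma = 62.6048 / 0.77 = 81.3 MPa

81.3 MPa


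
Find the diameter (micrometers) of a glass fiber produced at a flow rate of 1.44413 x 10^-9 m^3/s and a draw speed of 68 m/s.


Cross-sectional area from continuity:
  A = Q / v = 1.44413 x 10^-9 / 68 = 2.123721 x 10^-11 m^2
Diameter from circular cross-section:
  d = sqrt(4A / pi) * 10^6 (m -> um)
  d = sqrt(4 * 2.123721 x 10^-11 / pi) * 10^6 = 5.2 um

5.2 um


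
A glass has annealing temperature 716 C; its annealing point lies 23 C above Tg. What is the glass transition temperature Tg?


Rearrange T_anneal = Tg + offset for Tg:
  Tg = T_anneal - offset = 716 - 23 = 693 C

693 C


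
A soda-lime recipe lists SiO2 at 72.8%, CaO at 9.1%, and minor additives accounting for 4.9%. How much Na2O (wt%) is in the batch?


Pieces sum to 100%:
  Na2O = 100 - (SiO2 + CaO + others)
  Na2O = 100 - (72.8 + 9.1 + 4.9) = 13.2%

13.2%


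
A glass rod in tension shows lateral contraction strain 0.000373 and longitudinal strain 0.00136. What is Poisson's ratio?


Poisson's ratio: nu = lateral strain / axial strain
  nu = 0.000373 / 0.00136 = 0.2743

0.2743


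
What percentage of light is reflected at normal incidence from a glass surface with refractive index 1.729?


Fresnel reflectance at normal incidence:
  R = ((n - 1)/(n + 1))^2
  (n - 1)/(n + 1) = (1.729 - 1)/(1.729 + 1) = 0.267131
  R = 0.267131^2 = 0.071359
  R(%) = 0.071359 * 100 = 7.136%

7.136%


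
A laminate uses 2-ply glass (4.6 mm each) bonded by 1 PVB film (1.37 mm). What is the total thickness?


Total thickness = glass contribution + PVB contribution
  Glass: 2 * 4.6 = 9.2 mm
  PVB: 1 * 1.37 = 1.37 mm
  Total = 9.2 + 1.37 = 10.57 mm

10.57 mm


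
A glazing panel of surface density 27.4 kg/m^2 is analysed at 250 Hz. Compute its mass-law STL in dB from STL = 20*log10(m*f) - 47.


Mass law: STL = 20 * log10(m * f) - 47
  m * f = 27.4 * 250 = 6850
  log10(6850) = 3.83569
  STL = 20 * 3.83569 - 47 = 76.7138 - 47 = 29.7 dB

29.7 dB


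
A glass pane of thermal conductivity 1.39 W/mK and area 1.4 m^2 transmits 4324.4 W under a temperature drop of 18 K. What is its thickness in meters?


Fourier's law: t = k * A * dT / Q
  t = 1.39 * 1.4 * 18 / 4324.4
  t = 35.028 / 4324.4 = 0.0081 m

0.0081 m


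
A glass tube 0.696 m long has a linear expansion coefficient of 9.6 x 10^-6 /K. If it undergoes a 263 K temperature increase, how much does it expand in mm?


Thermal expansion formula: dL = alpha * L0 * dT
  dL = (9.6 x 10^-6) * 0.696 * 263 = 0.00175726 m
Convert to mm: 0.00175726 * 1000 = 1.7573 mm

1.7573 mm
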